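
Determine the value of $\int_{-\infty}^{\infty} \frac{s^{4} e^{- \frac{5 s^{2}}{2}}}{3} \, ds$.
$\frac{\sqrt{10} \sqrt{\pi}}{125}$

Start from the elementary integral
$$J(a) = \int_{-\infty}^{\infty} \frac{e^{- a s^{2}}}{3} \, ds = \frac{\sqrt{\pi}}{3 \sqrt{a}}.$$

Differentiating under the integral sign brings down a factor of $(-s^2)$:
$$\frac{dJ}{da} = \int_{-\infty}^{\infty} - \frac{s^{2} e^{- a s^{2}}}{3} \, ds = - \frac{\sqrt{\pi}}{6 a^{\frac{3}{2}}}.$$

Repeating twice in total — each differentiation brings down another $(-s^2)$ — gives
$$\frac{d^{2}J}{da^{2}} = \int_{-\infty}^{\infty} \frac{s^{4} e^{- a s^{2}}}{3} \, ds = \frac{\sqrt{\pi}}{4 a^{\frac{5}{2}}},$$
and the integrand here is exactly the target integrand, so $I = \frac{\sqrt{\pi}}{4 a^{\frac{5}{2}}}$.

Setting $a = \frac{5}{2}$:
$$I = \frac{\sqrt{10} \sqrt{\pi}}{125}.$$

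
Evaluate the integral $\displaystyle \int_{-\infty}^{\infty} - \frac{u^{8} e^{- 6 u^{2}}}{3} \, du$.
$- \frac{35 \sqrt{6} \sqrt{\pi}}{124416}$

Consider the simpler parametrised integral
$$J(a) = \int_{-\infty}^{\infty} - \frac{e^{- a u^{2}}}{3} \, du = - \frac{\sqrt{\pi}}{3 \sqrt{a}}.$$

Differentiating under the integral sign brings down a factor of $(-u^2)$:
$$\frac{dJ}{da} = \int_{-\infty}^{\infty} \frac{u^{2} e^{- a u^{2}}}{3} \, du = \frac{\sqrt{\pi}}{6 a^{\frac{3}{2}}}.$$

Repeating $4$ times in total — each differentiation brings down another $(-u^2)$ — gives
$$\frac{d^{4}J}{da^{4}} = \int_{-\infty}^{\infty} - \frac{u^{8} e^{- a u^{2}}}{3} \, du = - \frac{35 \sqrt{\pi}}{16 a^{\frac{9}{2}}},$$
and the integrand here is exactly the target integrand, so $I = - \frac{35 \sqrt{\pi}}{16 a^{\frac{9}{2}}}$.

Setting $a = 6$:
$$I = - \frac{35 \sqrt{6} \sqrt{\pi}}{124416}.$$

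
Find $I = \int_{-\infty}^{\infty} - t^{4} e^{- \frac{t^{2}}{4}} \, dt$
$- 24 \sqrt{\pi}$

Consider the simpler parametrised integral
$$J(a) = \int_{-\infty}^{\infty} - e^{- a t^{2}} \, dt = - \frac{\sqrt{\pi}}{\sqrt{a}}.$$

Differentiating under the integral sign brings down a factor of $(-t^2)$:
$$\frac{dJ}{da} = \int_{-\infty}^{\infty} t^{2} e^{- a t^{2}} \, dt = \frac{\sqrt{\pi}}{2 a^{\frac{3}{2}}}.$$

Repeating twice in total — each differentiation brings down another $(-t^2)$ — gives
$$\frac{d^{2}J}{da^{2}} = \int_{-\infty}^{\infty} - t^{4} e^{- a t^{2}} \, dt = - \frac{3 \sqrt{\pi}}{4 a^{\frac{5}{2}}},$$
and the integrand here is exactly the target integrand, so $I = - \frac{3 \sqrt{\pi}}{4 a^{\frac{5}{2}}}$.

Setting $a = \frac{1}{4}$:
$$I = - 24 \sqrt{\pi}.$$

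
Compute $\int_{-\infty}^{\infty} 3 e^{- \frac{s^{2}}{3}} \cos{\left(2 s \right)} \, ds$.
$\frac{3 \sqrt{3} \sqrt{\pi}}{e^{3}}$

Treat the cosine frequency as a parameter and define $I(b) = \int_{-\infty}^{\infty} 3 e^{- \frac{s^{2}}{3}} \cos{\left(b s \right)} \, ds$.

Differentiating under the integral sign,
$$I'(b) = \int_{-\infty}^{\infty} - 3 s e^{- \frac{s^{2}}{3}} \sin{\left(b s \right)} \, ds.$$

Integrate $\int_{-\infty}^{\infty} s \sin(b s)\, e^{- \frac{s^{2}}{3}}\, ds$ by parts with $u = \sin(b s)$ and $dv = s\, e^{- \frac{s^{2}}{3}}\, ds$, giving $v = - \frac{3 e^{- \frac{s^{2}}{3}}}{2}$. The boundary term vanishes and
$$\int_{-\infty}^{\infty} s \sin(b s)\, e^{- \frac{s^{2}}{3}}\, ds = \frac{3 b}{2} \int_{-\infty}^{\infty} \cos(b s)\, e^{- \frac{s^{2}}{3}}\, ds,$$
so $I'(b) = - \frac{3 b}{2}\, I(b)$.

This is a separable first-order ODE; solving with the initial condition $I(0) = \int_{-\infty}^{\infty} 3 e^{- \frac{s^{2}}{3}}\,ds = 3 \sqrt{3} \sqrt{\pi}$ gives
$$I(b) = 3 \sqrt{3} \sqrt{\pi} e^{- \frac{3 b^{2}}{4}}.$$

Setting $b = 2$:
$$I = \frac{3 \sqrt{3} \sqrt{\pi}}{e^{3}}.$$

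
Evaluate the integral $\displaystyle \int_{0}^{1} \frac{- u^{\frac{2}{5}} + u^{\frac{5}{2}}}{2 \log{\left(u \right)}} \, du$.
$- \frac{\log{\left(2 \right)}}{2} + \frac{\log{\left(5 \right)}}{2}$

Consider the one-parameter family: let $I(a) = \int_{0}^{1} \frac{u^{\frac{5}{2}} - u^{a}}{2 \log{\left(u \right)}} \, du$.

Since $\dfrac{\partial}{\partial a}\,u^{a} = u^{a} \ln u$, the $\ln u$ in the denominator cancels and
$$\frac{dI}{da} = \int_{0}^{1} - \frac{1}{2} u^{a} \, du = - \frac{1}{2} \left[\frac{u^{a+1}}{a+1}\right]_0^1 = - \frac{1}{2 a + 2}.$$

Integrating with respect to $a$ gives $I(a) = - \frac{\log{\left(a + 1 \right)}}{2} - \frac{\log{\left(2 \right)}}{2} + \frac{\log{\left(7 \right)}}{2} + C$.

At $a = \frac{5}{2}$ the integrand is identically $0$, so $I(\frac{5}{2}) = 0$. The closed form gives $0$, hence $C = 0$.

Setting $a = \frac{2}{5}$:
$$I = - \frac{\log{\left(2 \right)}}{2} + \frac{\log{\left(5 \right)}}{2}.$$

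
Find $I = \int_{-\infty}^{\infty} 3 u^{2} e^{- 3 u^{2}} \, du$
$\frac{\sqrt{3} \sqrt{\pi}}{6}$

Consider the simpler parametrised integral
$$J(a) = \int_{-\infty}^{\infty} 3 e^{- a u^{2}} \, du = \frac{3 \sqrt{\pi}}{\sqrt{a}}.$$

Differentiating under the integral sign brings down a factor of $(-u^2)$:
$$\frac{dJ}{da} = \int_{-\infty}^{\infty} - 3 u^{2} e^{- a u^{2}} \, du = - \frac{3 \sqrt{\pi}}{2 a^{\frac{3}{2}}}.$$

The integral on the left is $-I$, so $I = \frac{3 \sqrt{\pi}}{2 a^{\frac{3}{2}}}$.

Setting $a = 3$:
$$I = \frac{\sqrt{3} \sqrt{\pi}}{6}.$$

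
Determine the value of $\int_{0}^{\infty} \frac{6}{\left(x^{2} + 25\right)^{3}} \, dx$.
$\frac{9 \pi}{25000}$

Begin with the known result
$$J(a) = \int_{0}^{\infty} \frac{6}{a^{2} + x^{2}} \, dx = \frac{3 \pi}{a}.$$

Differentiating under the integral sign with respect to $a$,
$$\frac{dJ}{da} = \int_{0}^{\infty} - \frac{12 a}{\left(a^{2} + x^{2}\right)^{2}} \, dx = - \frac{3 \pi}{a^{2}},$$
so $\int_{0}^{\infty} \frac{6}{\left(a^{2} + x^{2}\right)^{2}} \, dx = \frac{3 \pi}{2 a^{3}}$.

Repeating — each differentiation of $1/(x^2+a^2)^j$ produces $-2ja/(x^2+a^2)^{j+1}$ — and dividing through by $-2ja$ at each step yields, after $2$ differentiations in total,
$$\int_{0}^{\infty} \frac{6}{\left(a^{2} + x^{2}\right)^{3}} \, dx = \frac{9 \pi}{8 a^{5}}.$$

Setting $a = 5$:
$$I = \frac{9 \pi}{25000}.$$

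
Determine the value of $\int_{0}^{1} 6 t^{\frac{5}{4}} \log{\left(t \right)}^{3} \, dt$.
$- \frac{1024}{729}$

Begin with the known integral
$$J(a) = \int_{0}^{1} 6 t^{a} \, dt = \frac{6}{a + 1}.$$

Differentiating under the integral sign brings down a factor of $\ln t$:
$$\frac{dJ}{da} = \int_{0}^{1} 6 t^{a} \log{\left(t \right)} \, dt = - \frac{6}{\left(a + 1\right)^{2}}.$$

Repeating $3$ times in total — each differentiation brings down another $\ln t$ — gives
$$\frac{d^{3}J}{da^{3}} = \int_{0}^{1} 6 t^{a} \log{\left(t \right)}^{3} \, dt = - \frac{36}{\left(a + 1\right)^{4}},$$
and the integrand here is exactly the target integrand, so $I = - \frac{36}{\left(a + 1\right)^{4}}$.

Setting $a = \frac{5}{4}$:
$$I = - \frac{1024}{729}.$$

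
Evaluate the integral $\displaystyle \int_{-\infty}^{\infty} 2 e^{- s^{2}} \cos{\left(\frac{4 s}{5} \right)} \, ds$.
$\frac{2 \sqrt{\pi}}{e^{\frac{4}{25}}}$

Let $b$ denote the cosine frequency and define $I(b) = \int_{-\infty}^{\infty} 2 e^{- s^{2}} \cos{\left(b s \right)} \, ds$.

Differentiating under the integral sign,
$$I'(b) = \int_{-\infty}^{\infty} - 2 s e^{- s^{2}} \sin{\left(b s \right)} \, ds.$$

Integrate $\int_{-\infty}^{\infty} s \sin(b s)\, e^{- s^{2}}\, ds$ by parts with $u = \sin(b s)$ and $dv = s\, e^{- s^{2}}\, ds$, giving $v = - \frac{e^{- s^{2}}}{2}$. The boundary term vanishes and
$$\int_{-\infty}^{\infty} s \sin(b s)\, e^{- s^{2}}\, ds = \frac{b}{2} \int_{-\infty}^{\infty} \cos(b s)\, e^{- s^{2}}\, ds,$$
so $I'(b) = - \frac{b}{2}\, I(b)$.

This is a separable first-order ODE; solving with the initial condition $I(0) = \int_{-\infty}^{\infty} 2 e^{- s^{2}}\,ds = 2 \sqrt{\pi}$ gives
$$I(b) = 2 \sqrt{\pi} e^{- \frac{b^{2}}{4}}.$$

Setting $b = \frac{4}{5}$:
$$I = \frac{2 \sqrt{\pi}}{e^{\frac{4}{25}}}.$$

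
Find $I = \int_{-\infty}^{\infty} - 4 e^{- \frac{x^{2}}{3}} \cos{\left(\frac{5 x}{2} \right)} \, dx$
$- \frac{4 \sqrt{3} \sqrt{\pi}}{e^{\frac{75}{16}}}$

Treat the cosine frequency as a parameter and define $I(b) = \int_{-\infty}^{\infty} - 4 e^{- \frac{x^{2}}{3}} \cos{\left(b x \right)} \, dx$.

Differentiating under the integral sign,
$$I'(b) = \int_{-\infty}^{\infty} 4 x e^{- \frac{x^{2}}{3}} \sin{\left(b x \right)} \, dx.$$

Integrate $\int_{-\infty}^{\infty} x \sin(b x)\, e^{- \frac{x^{2}}{3}}\, dx$ by parts with $u = \sin(b x)$ and $dv = x\, e^{- \frac{x^{2}}{3}}\, dx$, giving $v = - \frac{3 e^{- \frac{x^{2}}{3}}}{2}$. The boundary term vanishes and
$$\int_{-\infty}^{\infty} x \sin(b x)\, e^{- \frac{x^{2}}{3}}\, dx = \frac{3 b}{2} \int_{-\infty}^{\infty} \cos(b x)\, e^{- \frac{x^{2}}{3}}\, dx,$$
so $I'(b) = - \frac{3 b}{2}\, I(b)$.

This is a separable first-order ODE; solving with the initial condition $I(0) = \int_{-\infty}^{\infty} - 4 e^{- \frac{x^{2}}{3}}\,dx = - 4 \sqrt{3} \sqrt{\pi}$ gives
$$I(b) = - 4 \sqrt{3} \sqrt{\pi} e^{- \frac{3 b^{2}}{4}}.$$

Setting $b = \frac{5}{2}$:
$$I = - \frac{4 \sqrt{3} \sqrt{\pi}}{e^{\frac{75}{16}}}.$$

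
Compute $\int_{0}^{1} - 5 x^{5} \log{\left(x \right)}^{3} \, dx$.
$\frac{5}{216}$

Consider the simpler parametrised integral
$$J(a) = \int_{0}^{1} - 5 x^{a} \, dx = - \frac{5}{a + 1}.$$

Differentiating under the integral sign brings down a factor of $\ln x$:
$$\frac{dJ}{da} = \int_{0}^{1} - 5 x^{a} \log{\left(x \right)} \, dx = \frac{5}{\left(a + 1\right)^{2}}.$$

Repeating $3$ times in total — each differentiation brings down another $\ln x$ — gives
$$\frac{d^{3}J}{da^{3}} = \int_{0}^{1} - 5 x^{a} \log{\left(x \right)}^{3} \, dx = \frac{30}{\left(a + 1\right)^{4}},$$
and the integrand here is exactly the target integrand, so $I = \frac{30}{\left(a + 1\right)^{4}}$.

Setting $a = 5$:
$$I = \frac{5}{216}.$$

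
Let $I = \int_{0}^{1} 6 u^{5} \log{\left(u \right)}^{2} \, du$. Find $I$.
$\frac{1}{18}$

Consider the simpler parametrised integral
$$J(a) = \int_{0}^{1} 6 u^{a} \, du = \frac{6}{a + 1}.$$

Differentiating under the integral sign brings down a factor of $\ln u$:
$$\frac{dJ}{da} = \int_{0}^{1} 6 u^{a} \log{\left(u \right)} \, du = - \frac{6}{\left(a + 1\right)^{2}}.$$

Repeating twice in total — each differentiation brings down another $\ln u$ — gives
$$\frac{d^{2}J}{da^{2}} = \int_{0}^{1} 6 u^{a} \log{\left(u \right)}^{2} \, du = \frac{12}{\left(a + 1\right)^{3}},$$
and the integrand here is exactly the target integrand, so $I = \frac{12}{\left(a + 1\right)^{3}}$.

Setting $a = 5$:
$$I = \frac{1}{18}.$$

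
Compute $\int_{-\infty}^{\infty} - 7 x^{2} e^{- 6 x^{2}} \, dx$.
$- \frac{7 \sqrt{6} \sqrt{\pi}}{72}$

Consider the simpler parametrised integral
$$J(a) = \int_{-\infty}^{\infty} - 7 e^{- a x^{2}} \, dx = - \frac{7 \sqrt{\pi}}{\sqrt{a}}.$$

Differentiating under the integral sign brings down a factor of $(-x^2)$:
$$\frac{dJ}{da} = \int_{-\infty}^{\infty} 7 x^{2} e^{- a x^{2}} \, dx = \frac{7 \sqrt{\pi}}{2 a^{\frac{3}{2}}}.$$

The integral on the left is $-I$, so $I = - \frac{7 \sqrt{\pi}}{2 a^{\frac{3}{2}}}$.

Setting $a = 6$:
$$I = - \frac{7 \sqrt{6} \sqrt{\pi}}{72}.$$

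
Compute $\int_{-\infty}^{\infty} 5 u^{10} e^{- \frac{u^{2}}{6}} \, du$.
$1148175 \sqrt{6} \sqrt{\pi}$

Consider the simpler parametrised integral
$$J(a) = \int_{-\infty}^{\infty} 5 e^{- a u^{2}} \, du = \frac{5 \sqrt{\pi}}{\sqrt{a}}.$$

Differentiating under the integral sign brings down a factor of $(-u^2)$:
$$\frac{dJ}{da} = \int_{-\infty}^{\infty} - 5 u^{2} e^{- a u^{2}} \, du = - \frac{5 \sqrt{\pi}}{2 a^{\frac{3}{2}}}.$$

Repeating $5$ times in total — each differentiation brings down another $(-u^2)$ — gives
$$\frac{d^{5}J}{da^{5}} = \int_{-\infty}^{\infty} - 5 u^{10} e^{- a u^{2}} \, du = - \frac{4725 \sqrt{\pi}}{32 a^{\frac{11}{2}}},$$
and the integrand here is $(-1)^{5}$ times the target integrand, so $I = (-1)^{5}\,\frac{d^{5}J}{da^{5}} = \frac{4725 \sqrt{\pi}}{32 a^{\frac{11}{2}}}$.

Setting $a = \frac{1}{6}$:
$$I = 1148175 \sqrt{6} \sqrt{\pi}.$$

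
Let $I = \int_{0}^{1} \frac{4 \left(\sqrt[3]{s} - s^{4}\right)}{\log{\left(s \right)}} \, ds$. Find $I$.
$- \log{\left(\frac{50625}{256} \right)}$

Consider the one-parameter family: let $I(a) = \int_{0}^{1} \frac{4 \left(\sqrt[3]{s} - s^{a}\right)}{\log{\left(s \right)}} \, ds$.

Since $\dfrac{\partial}{\partial a}\,s^{a} = s^{a} \ln s$, the $\ln s$ in the denominator cancels and
$$\frac{dI}{da} = \int_{0}^{1} -4 s^{a} \, ds = -4 \left[\frac{s^{a+1}}{a+1}\right]_0^1 = - \frac{4}{a + 1}.$$

Integrating with respect to $a$ gives $I(a) = - \log{\left(\frac{81 \left(a + 1\right)^{4}}{256} \right)} + C$.

At $a = \frac{1}{3}$ the integrand is identically $0$, so $I(\frac{1}{3}) = 0$. The closed form gives $0$, hence $C = 0$.

Setting $a = 4$:
$$I = - \log{\left(\frac{50625}{256} \right)}.$$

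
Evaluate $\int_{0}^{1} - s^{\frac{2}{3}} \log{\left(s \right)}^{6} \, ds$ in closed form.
$- \frac{314928}{15625}$

Consider the simpler parametrised integral
$$J(a) = \int_{0}^{1} - s^{a} \, ds = - \frac{1}{a + 1}.$$

Differentiating under the integral sign brings down a factor of $\ln s$:
$$\frac{dJ}{da} = \int_{0}^{1} - s^{a} \log{\left(s \right)} \, ds = \frac{1}{\left(a + 1\right)^{2}}.$$

Repeating $6$ times in total — each differentiation brings down another $\ln s$ — gives
$$\frac{d^{6}J}{da^{6}} = \int_{0}^{1} - s^{a} \log{\left(s \right)}^{6} \, ds = - \frac{720}{\left(a + 1\right)^{7}},$$
and the integrand here is exactly the target integrand, so $I = - \frac{720}{\left(a + 1\right)^{7}}$.

Setting $a = \frac{2}{3}$:
$$I = - \frac{314928}{15625}.$$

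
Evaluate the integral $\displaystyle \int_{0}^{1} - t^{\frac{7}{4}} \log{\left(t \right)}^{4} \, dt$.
$- \frac{24576}{161051}$

Consider the simpler parametrised integral
$$J(a) = \int_{0}^{1} - t^{a} \, dt = - \frac{1}{a + 1}.$$

Differentiating under the integral sign brings down a factor of $\ln t$:
$$\frac{dJ}{da} = \int_{0}^{1} - t^{a} \log{\left(t \right)} \, dt = \frac{1}{\left(a + 1\right)^{2}}.$$

Repeating $4$ times in total — each differentiation brings down another $\ln t$ — gives
$$\frac{d^{4}J}{da^{4}} = \int_{0}^{1} - t^{a} \log{\left(t \right)}^{4} \, dt = - \frac{24}{\left(a + 1\right)^{5}},$$
and the integrand here is exactly the target integrand, so $I = - \frac{24}{\left(a + 1\right)^{5}}$.

Setting $a = \frac{7}{4}$:
$$I = - \frac{24576}{161051}.$$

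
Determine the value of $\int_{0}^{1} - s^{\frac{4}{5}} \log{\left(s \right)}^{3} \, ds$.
$\frac{1250}{2187}$

Consider the simpler parametrised integral
$$J(a) = \int_{0}^{1} - s^{a} \, ds = - \frac{1}{a + 1}.$$

Differentiating under the integral sign brings down a factor of $\ln s$:
$$\frac{dJ}{da} = \int_{0}^{1} - s^{a} \log{\left(s \right)} \, ds = \frac{1}{\left(a + 1\right)^{2}}.$$

Repeating $3$ times in total — each differentiation brings down another $\ln s$ — gives
$$\frac{d^{3}J}{da^{3}} = \int_{0}^{1} - s^{a} \log{\left(s \right)}^{3} \, ds = \frac{6}{\left(a + 1\right)^{4}},$$
and the integrand here is exactly the target integrand, so $I = \frac{6}{\left(a + 1\right)^{4}}$.

Setting $a = \frac{4}{5}$:
$$I = \frac{1250}{2187}.$$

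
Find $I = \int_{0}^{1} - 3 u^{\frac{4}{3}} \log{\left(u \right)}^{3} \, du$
$\frac{1458}{2401}$

Begin with the known integral
$$J(a) = \int_{0}^{1} - 3 u^{a} \, du = - \frac{3}{a + 1}.$$

Differentiating under the integral sign brings down a factor of $\ln u$:
$$\frac{dJ}{da} = \int_{0}^{1} - 3 u^{a} \log{\left(u \right)} \, du = \frac{3}{\left(a + 1\right)^{2}}.$$

Repeating $3$ times in total — each differentiation brings down another $\ln u$ — gives
$$\frac{d^{3}J}{da^{3}} = \int_{0}^{1} - 3 u^{a} \log{\left(u \right)}^{3} \, du = \frac{18}{\left(a + 1\right)^{4}},$$
and the integrand here is exactly the target integrand, so $I = \frac{18}{\left(a + 1\right)^{4}}$.

Setting $a = \frac{4}{3}$:
$$I = \frac{1458}{2401}.$$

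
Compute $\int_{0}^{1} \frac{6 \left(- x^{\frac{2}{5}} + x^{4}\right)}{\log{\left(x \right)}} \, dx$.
$\log{\left(\frac{244140625}{117649} \right)}$

Consider the one-parameter family: let $I(a) = \int_{0}^{1} \frac{6 \left(- x^{\frac{2}{5}} + x^{a}\right)}{\log{\left(x \right)}} \, dx$.

Since $\dfrac{\partial}{\partial a}\,x^{a} = x^{a} \ln x$, the $\ln x$ in the denominator cancels and
$$\frac{dI}{da} = \int_{0}^{1} 6 x^{a} \, dx = 6 \left[\frac{x^{a+1}}{a+1}\right]_0^1 = \frac{6}{a + 1}.$$

Integrating with respect to $a$ gives $I(a) = \log{\left(\frac{15625 \left(a + 1\right)^{6}}{117649} \right)} + C$.

At $a = \frac{2}{5}$ the integrand is identically $0$, so $I(\frac{2}{5}) = 0$. The closed form gives $0$, hence $C = 0$.

Setting $a = 4$:
$$I = \log{\left(\frac{244140625}{117649} \right)}.$$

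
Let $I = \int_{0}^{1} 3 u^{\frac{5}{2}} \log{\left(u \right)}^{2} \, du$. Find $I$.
$\frac{48}{343}$

Begin with the known integral
$$J(a) = \int_{0}^{1} 3 u^{a} \, du = \frac{3}{a + 1}.$$

Differentiating under the integral sign brings down a factor of $\ln u$:
$$\frac{dJ}{da} = \int_{0}^{1} 3 u^{a} \log{\left(u \right)} \, du = - \frac{3}{\left(a + 1\right)^{2}}.$$

Repeating twice in total — each differentiation brings down another $\ln u$ — gives
$$\frac{d^{2}J}{da^{2}} = \int_{0}^{1} 3 u^{a} \log{\left(u \right)}^{2} \, du = \frac{6}{\left(a + 1\right)^{3}},$$
and the integrand here is exactly the target integrand, so $I = \frac{6}{\left(a + 1\right)^{3}}$.

Setting $a = \frac{5}{2}$:
$$I = \frac{48}{343}.$$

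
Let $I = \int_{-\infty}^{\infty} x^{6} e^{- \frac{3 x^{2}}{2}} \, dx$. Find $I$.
$\frac{5 \sqrt{6} \sqrt{\pi}}{27}$

Consider the simpler parametrised integral
$$J(a) = \int_{-\infty}^{\infty} e^{- a x^{2}} \, dx = \frac{\sqrt{\pi}}{\sqrt{a}}.$$

Differentiating under the integral sign brings down a factor of $(-x^2)$:
$$\frac{dJ}{da} = \int_{-\infty}^{\infty} - x^{2} e^{- a x^{2}} \, dx = - \frac{\sqrt{\pi}}{2 a^{\frac{3}{2}}}.$$

Repeating $3$ times in total — each differentiation brings down another $(-x^2)$ — gives
$$\frac{d^{3}J}{da^{3}} = \int_{-\infty}^{\infty} - x^{6} e^{- a x^{2}} \, dx = - \frac{15 \sqrt{\pi}}{8 a^{\frac{7}{2}}},$$
and the integrand here is $(-1)^{3}$ times the target integrand, so $I = (-1)^{3}\,\frac{d^{3}J}{da^{3}} = \frac{15 \sqrt{\pi}}{8 a^{\frac{7}{2}}}$.

Setting $a = \frac{3}{2}$:
$$I = \frac{5 \sqrt{6} \sqrt{\pi}}{27}.$$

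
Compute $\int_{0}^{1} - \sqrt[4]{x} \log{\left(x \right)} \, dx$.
$\frac{16}{25}$

Begin with the known integral
$$J(a) = \int_{0}^{1} - x^{a} \, dx = - \frac{1}{a + 1}.$$

Differentiating under the integral sign brings down a factor of $\ln x$:
$$\frac{dJ}{da} = \int_{0}^{1} - x^{a} \log{\left(x \right)} \, dx = \frac{1}{\left(a + 1\right)^{2}}.$$

The integral on the left is $I$, so $I = \frac{1}{\left(a + 1\right)^{2}}$.

Setting $a = \frac{1}{4}$:
$$I = \frac{16}{25}.$$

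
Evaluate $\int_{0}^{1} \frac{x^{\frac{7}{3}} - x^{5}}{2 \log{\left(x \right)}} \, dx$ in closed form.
$\log{\left(\frac{\sqrt{5}}{3} \right)}$

Replace the exponent $5$ by a parameter $a$: let $I(a) = \int_{0}^{1} \frac{x^{\frac{7}{3}} - x^{a}}{2 \log{\left(x \right)}} \, dx$.

Since $\dfrac{\partial}{\partial a}\,x^{a} = x^{a} \ln x$, the $\ln x$ in the denominator cancels and
$$\frac{dI}{da} = \int_{0}^{1} - \frac{1}{2} x^{a} \, dx = - \frac{1}{2} \left[\frac{x^{a+1}}{a+1}\right]_0^1 = - \frac{1}{2 a + 2}.$$

Integrating with respect to $a$ gives $I(a) = - \frac{\log{\left(a + 1 \right)}}{2} - \frac{\log{\left(3 \right)}}{2} + \frac{\log{\left(10 \right)}}{2} + C$.

At $a = \frac{7}{3}$ the integrand is identically $0$, so $I(\frac{7}{3}) = 0$. The closed form gives $0$, hence $C = 0$.

Setting $a = 5$:
$$I = \log{\left(\frac{\sqrt{5}}{3} \right)}.$$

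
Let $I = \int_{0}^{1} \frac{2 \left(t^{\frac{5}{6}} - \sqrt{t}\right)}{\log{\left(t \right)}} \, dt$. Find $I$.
$\log{\left(\frac{121}{81} \right)}$

Replace the exponent $\frac{5}{6}$ by a parameter $a$: let $I(a) = \int_{0}^{1} \frac{2 \left(- \sqrt{t} + t^{a}\right)}{\log{\left(t \right)}} \, dt$.

Since $\dfrac{\partial}{\partial a}\,t^{a} = t^{a} \ln t$, the $\ln t$ in the denominator cancels and
$$\frac{dI}{da} = \int_{0}^{1} 2 t^{a} \, dt = 2 \left[\frac{t^{a+1}}{a+1}\right]_0^1 = \frac{2}{a + 1}.$$

Integrating with respect to $a$ gives $I(a) = \log{\left(\frac{4 \left(a + 1\right)^{2}}{9} \right)} + C$.

At $a = \frac{1}{2}$ the integrand is identically $0$, so $I(\frac{1}{2}) = 0$. The closed form gives $0$, hence $C = 0$.

Setting $a = \frac{5}{6}$:
$$I = \log{\left(\frac{121}{81} \right)}.$$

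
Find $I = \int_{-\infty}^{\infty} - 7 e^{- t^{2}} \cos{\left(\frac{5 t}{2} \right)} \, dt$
$- \frac{7 \sqrt{\pi}}{e^{\frac{25}{16}}}$

Let $b$ denote the cosine frequency and define $I(b) = \int_{-\infty}^{\infty} - 7 e^{- t^{2}} \cos{\left(b t \right)} \, dt$.

Differentiating under the integral sign,
$$I'(b) = \int_{-\infty}^{\infty} 7 t e^{- t^{2}} \sin{\left(b t \right)} \, dt.$$

Integrate $\int_{-\infty}^{\infty} t \sin(b t)\, e^{- t^{2}}\, dt$ by parts with $u = \sin(b t)$ and $dv = t\, e^{- t^{2}}\, dt$, giving $v = - \frac{e^{- t^{2}}}{2}$. The boundary term vanishes and
$$\int_{-\infty}^{\infty} t \sin(b t)\, e^{- t^{2}}\, dt = \frac{b}{2} \int_{-\infty}^{\infty} \cos(b t)\, e^{- t^{2}}\, dt,$$
so $I'(b) = - \frac{b}{2}\, I(b)$.

This is a separable first-order ODE; solving with the initial condition $I(0) = \int_{-\infty}^{\infty} - 7 e^{- t^{2}}\,dt = - 7 \sqrt{\pi}$ gives
$$I(b) = - 7 \sqrt{\pi} e^{- \frac{b^{2}}{4}}.$$

Setting $b = \frac{5}{2}$:
$$I = - \frac{7 \sqrt{\pi}}{e^{\frac{25}{16}}}.$$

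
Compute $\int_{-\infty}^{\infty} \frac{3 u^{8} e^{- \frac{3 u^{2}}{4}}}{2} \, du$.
$\frac{560 \sqrt{3} \sqrt{\pi}}{27}$

Consider the simpler parametrised integral
$$J(a) = \int_{-\infty}^{\infty} \frac{3 e^{- a u^{2}}}{2} \, du = \frac{3 \sqrt{\pi}}{2 \sqrt{a}}.$$

Differentiating under the integral sign brings down a factor of $(-u^2)$:
$$\frac{dJ}{da} = \int_{-\infty}^{\infty} - \frac{3 u^{2} e^{- a u^{2}}}{2} \, du = - \frac{3 \sqrt{\pi}}{4 a^{\frac{3}{2}}}.$$

Repeating $4$ times in total — each differentiation brings down another $(-u^2)$ — gives
$$\frac{d^{4}J}{da^{4}} = \int_{-\infty}^{\infty} \frac{3 u^{8} e^{- a u^{2}}}{2} \, du = \frac{315 \sqrt{\pi}}{32 a^{\frac{9}{2}}},$$
and the integrand here is exactly the target integrand, so $I = \frac{315 \sqrt{\pi}}{32 a^{\frac{9}{2}}}$.

Setting $a = \frac{3}{4}$:
$$I = \frac{560 \sqrt{3} \sqrt{\pi}}{27}.$$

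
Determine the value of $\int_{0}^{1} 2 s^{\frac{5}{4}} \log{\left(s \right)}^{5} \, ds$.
$- \frac{327680}{177147}$

Begin with the known integral
$$J(a) = \int_{0}^{1} 2 s^{a} \, ds = \frac{2}{a + 1}.$$

Differentiating under the integral sign brings down a factor of $\ln s$:
$$\frac{dJ}{da} = \int_{0}^{1} 2 s^{a} \log{\left(s \right)} \, ds = - \frac{2}{\left(a + 1\right)^{2}}.$$

Repeating $5$ times in total — each differentiation brings down another $\ln s$ — gives
$$\frac{d^{5}J}{da^{5}} = \int_{0}^{1} 2 s^{a} \log{\left(s \right)}^{5} \, ds = - \frac{240}{\left(a + 1\right)^{6}},$$
and the integrand here is exactly the target integrand, so $I = - \frac{240}{\left(a + 1\right)^{6}}$.

Setting $a = \frac{5}{4}$:
$$I = - \frac{327680}{177147}.$$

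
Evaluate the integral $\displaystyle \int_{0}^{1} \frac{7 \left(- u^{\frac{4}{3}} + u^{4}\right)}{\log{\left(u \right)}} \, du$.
$\log{\left(\frac{170859375}{823543} \right)}$

Consider the one-parameter family: let $I(a) = \int_{0}^{1} \frac{7 \left(u^{4} - u^{a}\right)}{\log{\left(u \right)}} \, du$.

Since $\dfrac{\partial}{\partial a}\,u^{a} = u^{a} \ln u$, the $\ln u$ in the denominator cancels and
$$\frac{dI}{da} = \int_{0}^{1} -7 u^{a} \, du = -7 \left[\frac{u^{a+1}}{a+1}\right]_0^1 = - \frac{7}{a + 1}.$$

Integrating with respect to $a$ gives $I(a) = \log{\left(\frac{78125}{\left(a + 1\right)^{7}} \right)} + C$.

At $a = 4$ the integrand is identically $0$, so $I(4) = 0$. The closed form gives $0$, hence $C = 0$.

Setting $a = \frac{4}{3}$:
$$I = \log{\left(\frac{170859375}{823543} \right)}.$$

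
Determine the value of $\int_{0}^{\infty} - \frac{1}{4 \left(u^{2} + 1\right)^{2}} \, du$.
$- \frac{\pi}{16}$

Begin with the known result
$$J(a) = \int_{0}^{\infty} - \frac{1}{4 \left(a^{2} + u^{2}\right)} \, du = - \frac{\pi}{8 a}.$$

Differentiating under the integral sign with respect to $a$,
$$\frac{dJ}{da} = \int_{0}^{\infty} \frac{a}{2 \left(a^{2} + u^{2}\right)^{2}} \, du = \frac{\pi}{8 a^{2}},$$
so $\int_{0}^{\infty} - \frac{1}{4 \left(a^{2} + u^{2}\right)^{2}} \, du = - \frac{\pi}{16 a^{3}}$.

Setting $a = 1$:
$$I = - \frac{\pi}{16}.$$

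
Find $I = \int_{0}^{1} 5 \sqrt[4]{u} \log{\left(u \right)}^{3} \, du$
$- \frac{1536}{125}$

Begin with the known integral
$$J(a) = \int_{0}^{1} 5 u^{a} \, du = \frac{5}{a + 1}.$$

Differentiating under the integral sign brings down a factor of $\ln u$:
$$\frac{dJ}{da} = \int_{0}^{1} 5 u^{a} \log{\left(u \right)} \, du = - \frac{5}{\left(a + 1\right)^{2}}.$$

Repeating $3$ times in total — each differentiation brings down another $\ln u$ — gives
$$\frac{d^{3}J}{da^{3}} = \int_{0}^{1} 5 u^{a} \log{\left(u \right)}^{3} \, du = - \frac{30}{\left(a + 1\right)^{4}},$$
and the integrand here is exactly the target integrand, so $I = - \frac{30}{\left(a + 1\right)^{4}}$.

Setting $a = \frac{1}{4}$:
$$I = - \frac{1536}{125}.$$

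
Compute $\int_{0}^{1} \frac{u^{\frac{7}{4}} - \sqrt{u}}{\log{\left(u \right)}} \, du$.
$- \log{\left(6 \right)} + \log{\left(11 \right)}$

Introduce a parameter $a$ in the exponent: let $I(a) = \int_{0}^{1} \frac{u^{\frac{7}{4}} - u^{a}}{\log{\left(u \right)}} \, du$.

Since $\dfrac{\partial}{\partial a}\,u^{a} = u^{a} \ln u$, the $\ln u$ in the denominator cancels and
$$\frac{dI}{da} = \int_{0}^{1} -1 u^{a} \, du = -1 \left[\frac{u^{a+1}}{a+1}\right]_0^1 = - \frac{1}{a + 1}.$$

Integrating with respect to $a$ gives $I(a) = - \log{\left(\frac{4 a}{11} + \frac{4}{11} \right)} + C$.

At $a = \frac{7}{4}$ the integrand is identically $0$, so $I(\frac{7}{4}) = 0$. The closed form gives $0$, hence $C = 0$.

Setting $a = \frac{1}{2}$:
$$I = - \log{\left(6 \right)} + \log{\left(11 \right)}.$$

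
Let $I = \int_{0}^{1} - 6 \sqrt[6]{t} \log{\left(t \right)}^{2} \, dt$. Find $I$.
$- \frac{2592}{343}$

Consider the simpler parametrised integral
$$J(a) = \int_{0}^{1} - 6 t^{a} \, dt = - \frac{6}{a + 1}.$$

Differentiating under the integral sign brings down a factor of $\ln t$:
$$\frac{dJ}{da} = \int_{0}^{1} - 6 t^{a} \log{\left(t \right)} \, dt = \frac{6}{\left(a + 1\right)^{2}}.$$

Repeating twice in total — each differentiation brings down another $\ln t$ — gives
$$\frac{d^{2}J}{da^{2}} = \int_{0}^{1} - 6 t^{a} \log{\left(t \right)}^{2} \, dt = - \frac{12}{\left(a + 1\right)^{3}},$$
and the integrand here is exactly the target integrand, so $I = - \frac{12}{\left(a + 1\right)^{3}}$.

Setting $a = \frac{1}{6}$:
$$I = - \frac{2592}{343}.$$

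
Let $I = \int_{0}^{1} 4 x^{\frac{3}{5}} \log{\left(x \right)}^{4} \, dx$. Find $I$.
$\frac{9375}{1024}$

Start from the elementary integral
$$J(a) = \int_{0}^{1} 4 x^{a} \, dx = \frac{4}{a + 1}.$$

Differentiating under the integral sign brings down a factor of $\ln x$:
$$\frac{dJ}{da} = \int_{0}^{1} 4 x^{a} \log{\left(x \right)} \, dx = - \frac{4}{\left(a + 1\right)^{2}}.$$

Repeating $4$ times in total — each differentiation brings down another $\ln x$ — gives
$$\frac{d^{4}J}{da^{4}} = \int_{0}^{1} 4 x^{a} \log{\left(x \right)}^{4} \, dx = \frac{96}{\left(a + 1\right)^{5}},$$
and the integrand here is exactly the target integrand, so $I = \frac{96}{\left(a + 1\right)^{5}}$.

Setting $a = \frac{3}{5}$:
$$I = \frac{9375}{1024}.$$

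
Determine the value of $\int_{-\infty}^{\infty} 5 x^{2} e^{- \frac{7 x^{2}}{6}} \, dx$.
$\frac{15 \sqrt{42} \sqrt{\pi}}{49}$

Begin with the known integral
$$J(a) = \int_{-\infty}^{\infty} 5 e^{- a x^{2}} \, dx = \frac{5 \sqrt{\pi}}{\sqrt{a}}.$$

Differentiating under the integral sign brings down a factor of $(-x^2)$:
$$\frac{dJ}{da} = \int_{-\infty}^{\infty} - 5 x^{2} e^{- a x^{2}} \, dx = - \frac{5 \sqrt{\pi}}{2 a^{\frac{3}{2}}}.$$

The integral on the left is $-I$, so $I = \frac{5 \sqrt{\pi}}{2 a^{\frac{3}{2}}}$.

Setting $a = \frac{7}{6}$:
$$I = \frac{15 \sqrt{42} \sqrt{\pi}}{49}.$$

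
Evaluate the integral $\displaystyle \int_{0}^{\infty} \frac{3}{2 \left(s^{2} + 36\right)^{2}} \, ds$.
$\frac{\pi}{576}$

Recall the elementary integral
$$J(a) = \int_{0}^{\infty} \frac{3}{2 \left(a^{2} + s^{2}\right)} \, ds = \frac{3 \pi}{4 a}.$$

Differentiating under the integral sign with respect to $a$,
$$\frac{dJ}{da} = \int_{0}^{\infty} - \frac{3 a}{\left(a^{2} + s^{2}\right)^{2}} \, ds = - \frac{3 \pi}{4 a^{2}},$$
so $\int_{0}^{\infty} \frac{3}{2 \left(a^{2} + s^{2}\right)^{2}} \, ds = \frac{3 \pi}{8 a^{3}}$.

Setting $a = 6$:
$$I = \frac{\pi}{576}.$$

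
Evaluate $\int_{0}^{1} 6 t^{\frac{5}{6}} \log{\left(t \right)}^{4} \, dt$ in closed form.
$\frac{1119744}{161051}$

Consider the simpler parametrised integral
$$J(a) = \int_{0}^{1} 6 t^{a} \, dt = \frac{6}{a + 1}.$$

Differentiating under the integral sign brings down a factor of $\ln t$:
$$\frac{dJ}{da} = \int_{0}^{1} 6 t^{a} \log{\left(t \right)} \, dt = - \frac{6}{\left(a + 1\right)^{2}}.$$

Repeating $4$ times in total — each differentiation brings down another $\ln t$ — gives
$$\frac{d^{4}J}{da^{4}} = \int_{0}^{1} 6 t^{a} \log{\left(t \right)}^{4} \, dt = \frac{144}{\left(a + 1\right)^{5}},$$
and the integrand here is exactly the target integrand, so $I = \frac{144}{\left(a + 1\right)^{5}}$.

Setting $a = \frac{5}{6}$:
$$I = \frac{1119744}{161051}.$$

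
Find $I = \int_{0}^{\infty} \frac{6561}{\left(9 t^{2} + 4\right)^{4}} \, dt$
$\frac{10935 \pi}{4096}$

Start from the standard arctangent integral
$$J(a) = \int_{0}^{\infty} \frac{1}{a^{2} + t^{2}} \, dt = \frac{\pi}{2 a}.$$

Differentiating under the integral sign with respect to $a$,
$$\frac{dJ}{da} = \int_{0}^{\infty} - \frac{2 a}{\left(a^{2} + t^{2}\right)^{2}} \, dt = - \frac{\pi}{2 a^{2}},$$
so $\int_{0}^{\infty} \frac{1}{\left(a^{2} + t^{2}\right)^{2}} \, dt = \frac{\pi}{4 a^{3}}$.

Repeating — each differentiation of $1/(t^2+a^2)^j$ produces $-2ja/(t^2+a^2)^{j+1}$ — and dividing through by $-2ja$ at each step yields, after $3$ differentiations in total,
$$\int_{0}^{\infty} \frac{1}{\left(a^{2} + t^{2}\right)^{4}} \, dt = \frac{5 \pi}{32 a^{7}}.$$

Setting $a = \frac{2}{3}$:
$$I = \frac{10935 \pi}{4096}.$$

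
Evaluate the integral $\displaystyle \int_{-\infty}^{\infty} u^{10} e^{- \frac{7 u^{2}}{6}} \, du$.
$\frac{32805 \sqrt{42} \sqrt{\pi}}{16807}$

Consider the simpler parametrised integral
$$J(a) = \int_{-\infty}^{\infty} e^{- a u^{2}} \, du = \frac{\sqrt{\pi}}{\sqrt{a}}.$$

Differentiating under the integral sign brings down a factor of $(-u^2)$:
$$\frac{dJ}{da} = \int_{-\infty}^{\infty} - u^{2} e^{- a u^{2}} \, du = - \frac{\sqrt{\pi}}{2 a^{\frac{3}{2}}}.$$

Repeating $5$ times in total — each differentiation brings down another $(-u^2)$ — gives
$$\frac{d^{5}J}{da^{5}} = \int_{-\infty}^{\infty} - u^{10} e^{- a u^{2}} \, du = - \frac{945 \sqrt{\pi}}{32 a^{\frac{11}{2}}},$$
and the integrand here is $(-1)^{5}$ times the target integrand, so $I = (-1)^{5}\,\frac{d^{5}J}{da^{5}} = \frac{945 \sqrt{\pi}}{32 a^{\frac{11}{2}}}$.

Setting $a = \frac{7}{6}$:
$$I = \frac{32805 \sqrt{42} \sqrt{\pi}}{16807}.$$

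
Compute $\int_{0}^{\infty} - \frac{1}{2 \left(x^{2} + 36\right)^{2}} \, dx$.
$- \frac{\pi}{1728}$

Recall the elementary integral
$$J(a) = \int_{0}^{\infty} - \frac{1}{2 \left(a^{2} + x^{2}\right)} \, dx = - \frac{\pi}{4 a}.$$

Differentiating under the integral sign with respect to $a$,
$$\frac{dJ}{da} = \int_{0}^{\infty} \frac{a}{\left(a^{2} + x^{2}\right)^{2}} \, dx = \frac{\pi}{4 a^{2}},$$
so $\int_{0}^{\infty} - \frac{1}{2 \left(a^{2} + x^{2}\right)^{2}} \, dx = - \frac{\pi}{8 a^{3}}$.

Setting $a = 6$:
$$I = - \frac{\pi}{1728}.$$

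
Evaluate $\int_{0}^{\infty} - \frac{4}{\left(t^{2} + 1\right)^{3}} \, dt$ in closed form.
$- \frac{3 \pi}{4}$

Start from the standard arctangent integral
$$J(a) = \int_{0}^{\infty} - \frac{4}{a^{2} + t^{2}} \, dt = - \frac{2 \pi}{a}.$$

Differentiating under the integral sign with respect to $a$,
$$\frac{dJ}{da} = \int_{0}^{\infty} \frac{8 a}{\left(a^{2} + t^{2}\right)^{2}} \, dt = \frac{2 \pi}{a^{2}},$$
so $\int_{0}^{\infty} - \frac{4}{\left(a^{2} + t^{2}\right)^{2}} \, dt = - \frac{\pi}{a^{3}}$.

Repeating — each differentiation of $1/(t^2+a^2)^j$ produces $-2ja/(t^2+a^2)^{j+1}$ — and dividing through by $-2ja$ at each step yields, after $2$ differentiations in total,
$$\int_{0}^{\infty} - \frac{4}{\left(a^{2} + t^{2}\right)^{3}} \, dt = - \frac{3 \pi}{4 a^{5}}.$$

Setting $a = 1$:
$$I = - \frac{3 \pi}{4}.$$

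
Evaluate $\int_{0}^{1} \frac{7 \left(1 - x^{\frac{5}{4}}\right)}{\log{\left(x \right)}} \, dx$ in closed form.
$- \log{\left(\frac{4782969}{16384} \right)}$

Replace the exponent $\frac{5}{4}$ by a parameter $a$: let $I(a) = \int_{0}^{1} \frac{7 \left(1 - x^{a}\right)}{\log{\left(x \right)}} \, dx$.

Since $\dfrac{\partial}{\partial a}\,x^{a} = x^{a} \ln x$, the $\ln x$ in the denominator cancels and
$$\frac{dI}{da} = \int_{0}^{1} -7 x^{a} \, dx = -7 \left[\frac{x^{a+1}}{a+1}\right]_0^1 = - \frac{7}{a + 1}.$$

Integrating with respect to $a$ gives $I(a) = - 7 \log{\left(a + 1 \right)} + C$.

At $a = 0$ the integrand is identically $0$, so $I(0) = 0$. The closed form gives $0$, hence $C = 0$.

Setting $a = \frac{5}{4}$:
$$I = - \log{\left(\frac{4782969}{16384} \right)}.$$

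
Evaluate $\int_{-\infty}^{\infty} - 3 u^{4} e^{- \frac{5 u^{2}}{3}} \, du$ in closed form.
$- \frac{81 \sqrt{15} \sqrt{\pi}}{500}$

Consider the simpler parametrised integral
$$J(a) = \int_{-\infty}^{\infty} - 3 e^{- a u^{2}} \, du = - \frac{3 \sqrt{\pi}}{\sqrt{a}}.$$

Differentiating under the integral sign brings down a factor of $(-u^2)$:
$$\frac{dJ}{da} = \int_{-\infty}^{\infty} 3 u^{2} e^{- a u^{2}} \, du = \frac{3 \sqrt{\pi}}{2 a^{\frac{3}{2}}}.$$

Repeating twice in total — each differentiation brings down another $(-u^2)$ — gives
$$\frac{d^{2}J}{da^{2}} = \int_{-\infty}^{\infty} - 3 u^{4} e^{- a u^{2}} \, du = - \frac{9 \sqrt{\pi}}{4 a^{\frac{5}{2}}},$$
and the integrand here is exactly the target integrand, so $I = - \frac{9 \sqrt{\pi}}{4 a^{\frac{5}{2}}}$.

Setting $a = \frac{5}{3}$:
$$I = - \frac{81 \sqrt{15} \sqrt{\pi}}{500}.$$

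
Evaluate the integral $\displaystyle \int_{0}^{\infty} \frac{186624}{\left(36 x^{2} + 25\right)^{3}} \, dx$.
$\frac{5832 \pi}{3125}$

Begin with the known result
$$J(a) = \int_{0}^{\infty} \frac{4}{a^{2} + x^{2}} \, dx = \frac{2 \pi}{a}.$$

Differentiating under the integral sign with respect to $a$,
$$\frac{dJ}{da} = \int_{0}^{\infty} - \frac{8 a}{\left(a^{2} + x^{2}\right)^{2}} \, dx = - \frac{2 \pi}{a^{2}},$$
so $\int_{0}^{\infty} \frac{4}{\left(a^{2} + x^{2}\right)^{2}} \, dx = \frac{\pi}{a^{3}}$.

Repeating — each differentiation of $1/(x^2+a^2)^j$ produces $-2ja/(x^2+a^2)^{j+1}$ — and dividing through by $-2ja$ at each step yields, after $2$ differentiations in total,
$$\int_{0}^{\infty} \frac{4}{\left(a^{2} + x^{2}\right)^{3}} \, dx = \frac{3 \pi}{4 a^{5}}.$$

Setting $a = \frac{5}{6}$:
$$I = \frac{5832 \pi}{3125}.$$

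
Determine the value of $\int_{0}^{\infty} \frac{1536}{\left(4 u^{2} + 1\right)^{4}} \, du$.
$120 \pi$

Start from the standard arctangent integral
$$J(a) = \int_{0}^{\infty} \frac{6}{a^{2} + u^{2}} \, du = \frac{3 \pi}{a}.$$

Differentiating under the integral sign with respect to $a$,
$$\frac{dJ}{da} = \int_{0}^{\infty} - \frac{12 a}{\left(a^{2} + u^{2}\right)^{2}} \, du = - \frac{3 \pi}{a^{2}},$$
so $\int_{0}^{\infty} \frac{6}{\left(a^{2} + u^{2}\right)^{2}} \, du = \frac{3 \pi}{2 a^{3}}$.

Repeating — each differentiation of $1/(u^2+a^2)^j$ produces $-2ja/(u^2+a^2)^{j+1}$ — and dividing through by $-2ja$ at each step yields, after $3$ differentiations in total,
$$\int_{0}^{\infty} \frac{6}{\left(a^{2} + u^{2}\right)^{4}} \, du = \frac{15 \pi}{16 a^{7}}.$$

Setting $a = \frac{1}{2}$:
$$I = 120 \pi.$$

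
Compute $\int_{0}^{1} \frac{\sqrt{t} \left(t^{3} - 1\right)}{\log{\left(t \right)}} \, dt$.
$\log{\left(3 \right)}$

Replace the exponent $\frac{7}{2}$ by a parameter $a$: let $I(a) = \int_{0}^{1} \frac{- \sqrt{t} + t^{a}}{\log{\left(t \right)}} \, dt$.

Since $\dfrac{\partial}{\partial a}\,t^{a} = t^{a} \ln t$, the $\ln t$ in the denominator cancels and
$$\frac{dI}{da} = \int_{0}^{1} t^{a} \, dt = \left[\frac{t^{a+1}}{a+1}\right]_0^1 = \frac{1}{a + 1}.$$

Integrating with respect to $a$ gives $I(a) = \log{\left(\frac{2 a}{3} + \frac{2}{3} \right)} + C$.

At $a = \frac{1}{2}$ the integrand is identically $0$, so $I(\frac{1}{2}) = 0$. The closed form gives $0$, hence $C = 0$.

Setting $a = \frac{7}{2}$:
$$I = \log{\left(3 \right)}.$$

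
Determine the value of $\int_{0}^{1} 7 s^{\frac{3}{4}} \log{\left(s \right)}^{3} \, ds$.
$- \frac{1536}{343}$

Start from the elementary integral
$$J(a) = \int_{0}^{1} 7 s^{a} \, ds = \frac{7}{a + 1}.$$

Differentiating under the integral sign brings down a factor of $\ln s$:
$$\frac{dJ}{da} = \int_{0}^{1} 7 s^{a} \log{\left(s \right)} \, ds = - \frac{7}{\left(a + 1\right)^{2}}.$$

Repeating $3$ times in total — each differentiation brings down another $\ln s$ — gives
$$\frac{d^{3}J}{da^{3}} = \int_{0}^{1} 7 s^{a} \log{\left(s \right)}^{3} \, ds = - \frac{42}{\left(a + 1\right)^{4}},$$
and the integrand here is exactly the target integrand, so $I = - \frac{42}{\left(a + 1\right)^{4}}$.

Setting $a = \frac{3}{4}$:
$$I = - \frac{1536}{343}.$$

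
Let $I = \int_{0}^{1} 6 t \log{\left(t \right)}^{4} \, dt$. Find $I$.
$\frac{9}{2}$

Begin with the known integral
$$J(a) = \int_{0}^{1} 6 t^{a} \, dt = \frac{6}{a + 1}.$$

Differentiating under the integral sign brings down a factor of $\ln t$:
$$\frac{dJ}{da} = \int_{0}^{1} 6 t^{a} \log{\left(t \right)} \, dt = - \frac{6}{\left(a + 1\right)^{2}}.$$

Repeating $4$ times in total — each differentiation brings down another $\ln t$ — gives
$$\frac{d^{4}J}{da^{4}} = \int_{0}^{1} 6 t^{a} \log{\left(t \right)}^{4} \, dt = \frac{144}{\left(a + 1\right)^{5}},$$
and the integrand here is exactly the target integrand, so $I = \frac{144}{\left(a + 1\right)^{5}}$.

Setting $a = 1$:
$$I = \frac{9}{2}.$$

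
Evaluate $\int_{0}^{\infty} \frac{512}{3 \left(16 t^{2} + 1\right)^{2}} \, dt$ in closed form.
$\frac{32 \pi}{3}$

Recall the elementary integral
$$J(a) = \int_{0}^{\infty} \frac{2}{3 \left(a^{2} + t^{2}\right)} \, dt = \frac{\pi}{3 a}.$$

Differentiating under the integral sign with respect to $a$,
$$\frac{dJ}{da} = \int_{0}^{\infty} - \frac{4 a}{3 \left(a^{2} + t^{2}\right)^{2}} \, dt = - \frac{\pi}{3 a^{2}},$$
so $\int_{0}^{\infty} \frac{2}{3 \left(a^{2} + t^{2}\right)^{2}} \, dt = \frac{\pi}{6 a^{3}}$.

Setting $a = \frac{1}{4}$:
$$I = \frac{32 \pi}{3}.$$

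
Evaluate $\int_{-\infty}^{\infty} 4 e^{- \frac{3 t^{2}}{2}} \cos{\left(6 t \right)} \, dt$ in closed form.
$\frac{4 \sqrt{6} \sqrt{\pi}}{3 e^{6}}$

Treat the cosine frequency as a parameter and define $I(b) = \int_{-\infty}^{\infty} 4 e^{- \frac{3 t^{2}}{2}} \cos{\left(b t \right)} \, dt$.

Differentiating under the integral sign,
$$I'(b) = \int_{-\infty}^{\infty} - 4 t e^{- \frac{3 t^{2}}{2}} \sin{\left(b t \right)} \, dt.$$

Integrate $\int_{-\infty}^{\infty} t \sin(b t)\, e^{- \frac{3 t^{2}}{2}}\, dt$ by parts with $u = \sin(b t)$ and $dv = t\, e^{- \frac{3 t^{2}}{2}}\, dt$, giving $v = - \frac{e^{- \frac{3 t^{2}}{2}}}{3}$. The boundary term vanishes and
$$\int_{-\infty}^{\infty} t \sin(b t)\, e^{- \frac{3 t^{2}}{2}}\, dt = \frac{b}{3} \int_{-\infty}^{\infty} \cos(b t)\, e^{- \frac{3 t^{2}}{2}}\, dt,$$
so $I'(b) = - \frac{b}{3}\, I(b)$.

This is a separable first-order ODE; solving with the initial condition $I(0) = \int_{-\infty}^{\infty} 4 e^{- \frac{3 t^{2}}{2}}\,dt = \frac{4 \sqrt{6} \sqrt{\pi}}{3}$ gives
$$I(b) = \frac{4 \sqrt{6} \sqrt{\pi} e^{- \frac{b^{2}}{6}}}{3}.$$

Setting $b = 6$:
$$I = \frac{4 \sqrt{6} \sqrt{\pi}}{3 e^{6}}.$$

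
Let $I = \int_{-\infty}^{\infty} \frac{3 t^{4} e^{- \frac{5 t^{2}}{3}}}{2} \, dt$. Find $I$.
$\frac{81 \sqrt{15} \sqrt{\pi}}{1000}$

Consider the simpler parametrised integral
$$J(a) = \int_{-\infty}^{\infty} \frac{3 e^{- a t^{2}}}{2} \, dt = \frac{3 \sqrt{\pi}}{2 \sqrt{a}}.$$

Differentiating under the integral sign brings down a factor of $(-t^2)$:
$$\frac{dJ}{da} = \int_{-\infty}^{\infty} - \frac{3 t^{2} e^{- a t^{2}}}{2} \, dt = - \frac{3 \sqrt{\pi}}{4 a^{\frac{3}{2}}}.$$

Repeating twice in total — each differentiation brings down another $(-t^2)$ — gives
$$\frac{d^{2}J}{da^{2}} = \int_{-\infty}^{\infty} \frac{3 t^{4} e^{- a t^{2}}}{2} \, dt = \frac{9 \sqrt{\pi}}{8 a^{\frac{5}{2}}},$$
and the integrand here is exactly the target integrand, so $I = \frac{9 \sqrt{\pi}}{8 a^{\frac{5}{2}}}$.

Setting $a = \frac{5}{3}$:
$$I = \frac{81 \sqrt{15} \sqrt{\pi}}{1000}.$$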